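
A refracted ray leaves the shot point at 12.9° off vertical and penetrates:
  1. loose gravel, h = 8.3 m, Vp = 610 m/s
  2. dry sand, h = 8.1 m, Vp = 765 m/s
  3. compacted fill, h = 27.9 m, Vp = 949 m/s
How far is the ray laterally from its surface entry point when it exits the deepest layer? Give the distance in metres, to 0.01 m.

14.60 m

Ray parameter p = sin 12.9° / 610 m/s = 3.6598e-04 s/m.
Layer 1: θ = 12.90°; offset = 8.3·tan 12.90° = 1.9010 m.
Layer 2: sin θ = p·765 = 0.2800 → θ = 16.26°; offset = 8.1·tan 16.26° = 2.3623 m.
Layer 3: sin θ = p·949 = 0.3473 → θ = 20.32°; offset = 27.9·tan 20.32° = 10.3335 m.
Σ offsets = 14.5967 m.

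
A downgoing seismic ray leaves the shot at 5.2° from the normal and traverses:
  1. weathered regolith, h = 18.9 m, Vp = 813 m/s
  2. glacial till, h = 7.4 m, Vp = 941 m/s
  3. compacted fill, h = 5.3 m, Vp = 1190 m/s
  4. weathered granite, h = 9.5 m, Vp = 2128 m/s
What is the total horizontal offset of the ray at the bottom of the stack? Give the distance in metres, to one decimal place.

5.5 m

Apply Snell's law at each interface; in layer i the horizontal offset is hᵢ·tan θᵢ.
Layer 1: θ = 5.20°; offset = 18.9·tan 5.20° = 1.720 m.
Layer 2: sin θ = 941·sin 5.2°/813 = 0.1049, θ = 6.02°; offset = 7.4·tan 6.02° = 0.781 m.
Layer 3: sin θ = 1190·sin 5.2°/813 = 0.1327, θ = 7.62°; offset = 5.3·tan 7.62° = 0.709 m.
Layer 4: sin θ = 2128·sin 5.2°/813 = 0.2372, θ = 13.72°; offset = 9.5·tan 13.72° = 2.320 m.
Σ offsets = 5.530 m.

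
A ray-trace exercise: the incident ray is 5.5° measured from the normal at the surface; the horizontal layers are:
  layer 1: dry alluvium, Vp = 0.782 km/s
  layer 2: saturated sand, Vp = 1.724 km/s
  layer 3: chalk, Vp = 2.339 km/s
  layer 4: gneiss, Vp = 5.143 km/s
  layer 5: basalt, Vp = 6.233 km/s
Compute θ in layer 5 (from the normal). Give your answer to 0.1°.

49.8°

Ray parameter p = sin 5.5° / 0.782 = 1.2256e-01 s/km.
sin θ_5 = p·V_5 = 1.2256e-01 × 6.233 = 0.7639.
θ_5 = arcsin 0.7639 = 49.81°.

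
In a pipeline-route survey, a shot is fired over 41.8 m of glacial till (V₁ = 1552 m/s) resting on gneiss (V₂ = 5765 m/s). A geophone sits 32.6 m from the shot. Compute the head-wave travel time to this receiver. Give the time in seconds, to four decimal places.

θ_c = arcsin(V₁/V₂) = arcsin(1552/5765) = 15.62°, cos θ_c = 0.9631.
Intercept time tᵢ = 2h cos θ_c / V₁ = 2·41.8·0.9631/1552 = 0.05188 s.
t = x/V₂ + tᵢ = 32.6/5765 + 0.05188 = 0.05753 s.

0.0575 s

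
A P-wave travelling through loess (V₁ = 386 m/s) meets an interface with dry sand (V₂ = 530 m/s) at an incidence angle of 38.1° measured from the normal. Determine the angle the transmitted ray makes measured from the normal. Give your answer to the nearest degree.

sin θ₁/V₁ = sin θ₂/V₂ ⇒ sin θ₂ = 530·sin 38.1°/386 = 530·0.6170/386 = 0.8472.
θ₂ = arcsin 0.8472 = 57.91° from the normal.

58°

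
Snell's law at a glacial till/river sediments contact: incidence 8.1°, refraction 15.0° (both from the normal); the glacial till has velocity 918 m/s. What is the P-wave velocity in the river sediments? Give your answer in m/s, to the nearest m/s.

Snell's law: sin 8.1°/V₁ = sin 15.0°/V₂.
V₂ = V₁·sin 15.0°/sin 8.1° = 918 × 1.8369 = 1686.26 m/s.

1686 m/s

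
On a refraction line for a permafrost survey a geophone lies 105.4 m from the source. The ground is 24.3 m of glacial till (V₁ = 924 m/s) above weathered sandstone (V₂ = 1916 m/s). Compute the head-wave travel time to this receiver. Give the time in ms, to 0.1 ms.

t = x/V₂ + 2h·√(V₂²−V₁²)/(V₁V₂).
√(V₂²−V₁²) = √(1916²−924²) = 1678.5 m/s; delay term = 2·24.3·1678.5/(924·1916) = 0.04608 s.
t = 105.4/1916 + 0.04608 = 0.10109 s.

101.1 ms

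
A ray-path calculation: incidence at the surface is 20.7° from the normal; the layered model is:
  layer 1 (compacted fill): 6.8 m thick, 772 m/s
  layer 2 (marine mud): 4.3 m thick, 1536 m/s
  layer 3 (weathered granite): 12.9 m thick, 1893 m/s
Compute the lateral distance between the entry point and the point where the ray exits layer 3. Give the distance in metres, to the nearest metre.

29 m

Ray parameter p = sin 20.7° / 772 m/s = 4.5787e-04 s/m.
Layer 1: θ = 20.70°; offset = 6.8·tan 20.70° = 2.570 m.
Layer 2: sin θ = p·1536 = 0.7033 → θ = 44.69°; offset = 4.3·tan 44.69° = 4.254 m.
Layer 3: sin θ = p·1893 = 0.8667 → θ = 60.08°; offset = 12.9·tan 60.08° = 22.418 m.
Total horizontal offset = 29.242 m.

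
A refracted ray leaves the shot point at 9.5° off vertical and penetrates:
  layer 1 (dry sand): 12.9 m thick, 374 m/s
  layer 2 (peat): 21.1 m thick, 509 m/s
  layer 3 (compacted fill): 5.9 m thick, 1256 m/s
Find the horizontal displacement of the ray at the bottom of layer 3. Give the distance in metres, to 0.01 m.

10.95 m

p = sin θ₁/V₁ = sin 9.5°/374 = 4.4130e-04 s/m is conserved through the stack.
Layer 1: θ = 9.50°; offset = 12.9·tan 9.50° = 2.1587 m.
Layer 2: sin θ = p·509 = 0.2246 → θ = 12.98°; offset = 21.1·tan 12.98° = 4.8639 m.
Layer 3: sin θ = p·1256 = 0.5543 → θ = 33.66°; offset = 5.9·tan 33.66° = 3.9290 m.
Total horizontal offset = 10.9516 m.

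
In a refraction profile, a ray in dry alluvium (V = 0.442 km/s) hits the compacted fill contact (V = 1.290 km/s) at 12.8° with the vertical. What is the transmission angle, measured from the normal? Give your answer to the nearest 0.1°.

40.3°

Snell's law: sin θ₂ = (V₂/V₁)·sin θ₁ = (1.290/0.442)·sin 12.8° = 0.6466.
θ₂ = sin⁻¹(0.6466) = 40.29° (from vertical).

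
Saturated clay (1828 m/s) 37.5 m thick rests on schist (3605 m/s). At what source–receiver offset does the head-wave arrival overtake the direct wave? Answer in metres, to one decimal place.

θ_c = arcsin(1828/3605) = 30.47°, so cos θ_c = 0.8619 and tᵢ = 2h cos θ_c/V₁ = 0.0354 s.
At crossover x/V₁ = x/V₂ + tᵢ ⇒ x = tᵢ/(1/V₁ − 1/V₂) = 0.03536/(5.4705e-04 − 2.7739e-04) = 131.14 m.

131.1 m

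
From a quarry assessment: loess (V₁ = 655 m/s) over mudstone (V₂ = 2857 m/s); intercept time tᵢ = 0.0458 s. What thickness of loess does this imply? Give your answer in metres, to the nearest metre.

15 m

h = tᵢ·V₁·V₂ / (2·√(V₂²−V₁²)).
√(V₂²−V₁²) = √(2857² − 655²) = 2780.9 m/s.
h = 0.0458 s × 655 × 2857 / (2 × 2780.9) = 15.41 m.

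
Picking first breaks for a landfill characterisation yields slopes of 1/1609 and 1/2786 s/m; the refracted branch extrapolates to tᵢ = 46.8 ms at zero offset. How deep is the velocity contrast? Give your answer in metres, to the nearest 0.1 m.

46.1 m

θ_c = arcsin(1609/2786) = 35.28°; cos θ_c = 0.8164.
tᵢ = 2h cos θ_c/V₁ ⇒ h = tᵢ·V₁/(2 cos θ_c) = 0.0468·1609/(2·0.8164) = 46.12 m.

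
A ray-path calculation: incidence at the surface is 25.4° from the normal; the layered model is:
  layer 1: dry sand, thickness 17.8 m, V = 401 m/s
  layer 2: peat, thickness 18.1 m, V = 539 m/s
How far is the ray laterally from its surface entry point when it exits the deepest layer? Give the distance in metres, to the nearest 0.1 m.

Ray parameter p = sin 25.4° / 401 m/s = 1.0697e-03 s/m.
Layer 1: θ = 25.40°; offset = 17.8·tan 25.40° = 8.452 m.
Layer 2: sin θ = p·539 = 0.5765 → θ = 35.21°; offset = 18.1·tan 35.21° = 12.772 m.
Summing the layer offsets gives 21.224 m.

21.2 m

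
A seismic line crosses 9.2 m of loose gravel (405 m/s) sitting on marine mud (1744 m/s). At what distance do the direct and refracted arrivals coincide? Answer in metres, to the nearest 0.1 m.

23.3 m

x_cross = 2h·√((V₂+V₁)/(V₂−V₁)).
(V₂+V₁)/(V₂−V₁) = (1744+405)/(1744−405) = 1.6049; √ = 1.2669.
x_cross = 2·9.2·1.2669 = 23.31 m.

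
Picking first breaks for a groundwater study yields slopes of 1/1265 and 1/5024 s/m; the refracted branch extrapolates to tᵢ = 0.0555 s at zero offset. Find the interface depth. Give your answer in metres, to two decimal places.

h = tᵢ·V₁·V₂ / (2·√(V₂²−V₁²)).
√(V₂²−V₁²) = √(5024² − 1265²) = 4862.1 m/s.
h = 0.0555 s × 1265 × 5024 / (2 × 4862.1) = 36.27 m.

36.27 m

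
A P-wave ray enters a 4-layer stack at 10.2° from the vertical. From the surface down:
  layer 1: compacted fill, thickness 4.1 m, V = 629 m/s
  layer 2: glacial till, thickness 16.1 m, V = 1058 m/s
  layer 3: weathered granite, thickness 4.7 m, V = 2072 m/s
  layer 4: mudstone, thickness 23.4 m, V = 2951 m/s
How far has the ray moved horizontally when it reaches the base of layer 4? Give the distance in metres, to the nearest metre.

44 m

Ray parameter p = sin 10.2° / 629 m/s = 2.8153e-04 s/m.
Layer 1: θ = 10.20°; offset = 4.1·tan 10.20° = 0.738 m.
Layer 2: sin θ = p·1058 = 0.2979 → θ = 17.33°; offset = 16.1·tan 17.33° = 5.024 m.
Layer 3: sin θ = p·2072 = 0.5833 → θ = 35.69°; offset = 4.7·tan 35.69° = 3.376 m.
Layer 4: sin θ = p·2951 = 0.8308 → θ = 56.18°; offset = 23.4·tan 56.18° = 34.930 m.
Total horizontal offset = 44.067 m.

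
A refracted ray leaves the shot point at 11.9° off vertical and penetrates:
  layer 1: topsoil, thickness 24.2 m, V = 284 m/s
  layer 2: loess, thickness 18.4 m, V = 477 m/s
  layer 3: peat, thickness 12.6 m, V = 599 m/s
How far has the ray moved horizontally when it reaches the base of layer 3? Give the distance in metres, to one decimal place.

Apply Snell's law at each interface; in layer i the horizontal offset is hᵢ·tan θᵢ.
Layer 1: θ = 11.90°; offset = 24.2·tan 11.90° = 5.100 m.
Layer 2: sin θ = 477·sin 11.9°/284 = 0.3463, θ = 20.26°; offset = 18.4·tan 20.26° = 6.793 m.
Layer 3: sin θ = 599·sin 11.9°/284 = 0.4349, θ = 25.78°; offset = 12.6·tan 25.78° = 6.086 m.
Σ offsets = 17.978 m.

18.0 m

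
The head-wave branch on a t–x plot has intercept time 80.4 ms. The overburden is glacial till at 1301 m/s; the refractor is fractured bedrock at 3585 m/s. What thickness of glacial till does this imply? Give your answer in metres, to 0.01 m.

θ_c = arcsin(1301/3585) = 21.28°; cos θ_c = 0.9318.
tᵢ = 2h cos θ_c/V₁ ⇒ h = tᵢ·V₁/(2 cos θ_c) = 0.0804·1301/(2·0.9318) = 56.13 m.

56.13 m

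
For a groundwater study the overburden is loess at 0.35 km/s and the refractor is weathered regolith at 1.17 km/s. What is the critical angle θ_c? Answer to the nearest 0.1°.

Critical incidence: sin θ_c = V₁/V₂ = 0.35/1.17 = 0.2991.
θ_c = arcsin 0.2991 = 17.41°.

17.4°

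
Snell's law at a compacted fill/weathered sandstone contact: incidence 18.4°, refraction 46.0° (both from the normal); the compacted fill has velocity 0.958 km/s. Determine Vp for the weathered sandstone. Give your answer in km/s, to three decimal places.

sin 18.4° = 0.3156; sin 46.0° = 0.7193.
V₂ = V₁·(sin θ₂/sin θ₁) = 0.958·(0.7193/0.3156) = 2.183 km/s.

2.183 km/s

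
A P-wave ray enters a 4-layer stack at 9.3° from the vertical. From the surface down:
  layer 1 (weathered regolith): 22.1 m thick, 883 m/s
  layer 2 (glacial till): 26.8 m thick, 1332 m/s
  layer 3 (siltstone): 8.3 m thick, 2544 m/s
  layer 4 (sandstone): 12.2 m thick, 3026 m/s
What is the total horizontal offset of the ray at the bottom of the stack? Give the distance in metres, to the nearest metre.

Ray parameter p = sin 9.3° / 883 m/s = 1.8302e-04 s/m.
Layer 1: θ = 9.30°; offset = 22.1·tan 9.30° = 3.619 m.
Layer 2: sin θ = p·1332 = 0.2438 → θ = 14.11°; offset = 26.8·tan 14.11° = 6.736 m.
Layer 3: sin θ = p·2544 = 0.4656 → θ = 27.75°; offset = 8.3·tan 27.75° = 4.367 m.
Layer 4: sin θ = p·3026 = 0.5538 → θ = 33.63°; offset = 12.2·tan 33.63° = 8.114 m.
Total horizontal offset = 22.837 m.

23 m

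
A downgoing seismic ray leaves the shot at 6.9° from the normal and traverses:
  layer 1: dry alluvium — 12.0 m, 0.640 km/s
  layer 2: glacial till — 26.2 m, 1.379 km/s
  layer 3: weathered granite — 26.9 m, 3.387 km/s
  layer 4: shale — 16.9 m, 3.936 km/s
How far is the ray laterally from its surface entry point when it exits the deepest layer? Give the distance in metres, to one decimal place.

Apply Snell's law at each interface; in layer i the horizontal offset is hᵢ·tan θᵢ.
Layer 1: θ = 6.90°; offset = 12.0·tan 6.90° = 1.452 m.
Layer 2: sin θ = 1.379·sin 6.9°/0.640 = 0.2589, θ = 15.00°; offset = 26.2·tan 15.00° = 7.021 m.
Layer 3: sin θ = 3.387·sin 6.9°/0.640 = 0.6358, θ = 39.48°; offset = 26.9·tan 39.48° = 22.158 m.
Layer 4: sin θ = 3.936·sin 6.9°/0.640 = 0.7388, θ = 47.63°; offset = 16.9·tan 47.63° = 18.529 m.
Summing the layer offsets gives 49.160 m.

49.2 m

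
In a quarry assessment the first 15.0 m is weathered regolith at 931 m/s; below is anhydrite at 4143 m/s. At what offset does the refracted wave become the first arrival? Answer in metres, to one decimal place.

37.7 m

x_cross = 2h·√((V₂+V₁)/(V₂−V₁)).
(V₂+V₁)/(V₂−V₁) = (4143+931)/(4143−931) = 1.5797; √ = 1.2569.
x_cross = 2·15.0·1.2569 = 37.71 m.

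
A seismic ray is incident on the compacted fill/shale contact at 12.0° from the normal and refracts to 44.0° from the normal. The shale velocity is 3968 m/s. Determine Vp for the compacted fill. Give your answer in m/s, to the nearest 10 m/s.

Snell's law: sin 12.0°/V₁ = sin 44.0°/V₂.
V₁ = V₂·sin 12.0°/sin 44.0° = 3968 × 0.2993 = 1187.62 m/s.

1190 m/s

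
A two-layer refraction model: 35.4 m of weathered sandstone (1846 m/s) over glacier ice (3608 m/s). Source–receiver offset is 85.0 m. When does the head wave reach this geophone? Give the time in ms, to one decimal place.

t = x/V₂ + 2h·√(V₂²−V₁²)/(V₁V₂).
√(V₂²−V₁²) = √(3608²−1846²) = 3100.0 m/s; delay term = 2·35.4·3100.0/(1846·3608) = 0.03295 s.
t = 85.0/3608 + 0.03295 = 0.05651 s.

56.5 ms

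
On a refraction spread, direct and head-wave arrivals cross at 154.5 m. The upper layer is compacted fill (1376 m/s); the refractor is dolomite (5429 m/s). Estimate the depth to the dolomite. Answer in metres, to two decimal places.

x_cross = 2h·√((V₂+V₁)/(V₂−V₁)) → h = x_cross / (2·√((V₂+V₁)/(V₂−V₁))).
√((V₂+V₁)/(V₂−V₁)) = √((5429+1376)/(5429−1376)) = 1.2958.
h = 154.5 / (2·1.2958) = 59.62 m.

59.62 m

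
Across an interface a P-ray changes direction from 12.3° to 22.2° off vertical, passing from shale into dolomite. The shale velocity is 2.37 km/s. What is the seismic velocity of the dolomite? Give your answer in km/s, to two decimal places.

4.20 km/s

Snell's law: sin 12.3°/V₁ = sin 22.2°/V₂.
V₂ = V₁·sin 22.2°/sin 12.3° = 2.37 × 1.7736 = 4.20 km/s.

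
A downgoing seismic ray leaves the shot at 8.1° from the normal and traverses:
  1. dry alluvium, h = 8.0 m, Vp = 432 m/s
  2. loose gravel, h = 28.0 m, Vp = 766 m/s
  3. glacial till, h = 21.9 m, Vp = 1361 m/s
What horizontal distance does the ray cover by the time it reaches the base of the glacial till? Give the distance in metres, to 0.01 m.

19.21 m

Apply Snell's law at each interface; in layer i the horizontal offset is hᵢ·tan θᵢ.
Layer 1: θ = 8.10°; offset = 8.0·tan 8.10° = 1.1386 m.
Layer 2: sin θ = 766·sin 8.1°/432 = 0.2498, θ = 14.47°; offset = 28.0·tan 14.47° = 7.2246 m.
Layer 3: sin θ = 1361·sin 8.1°/432 = 0.4439, θ = 26.35°; offset = 21.9·tan 26.35° = 10.8490 m.
Σ offsets = 19.2122 m.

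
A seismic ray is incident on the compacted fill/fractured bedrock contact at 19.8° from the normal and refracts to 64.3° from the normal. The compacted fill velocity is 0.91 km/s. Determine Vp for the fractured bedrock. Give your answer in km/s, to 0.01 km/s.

Snell's law: sin 19.8°/V₁ = sin 64.3°/V₂.
V₂ = V₁·sin 64.3°/sin 19.8° = 0.91 × 2.6601 = 2.42 km/s.

2.42 km/s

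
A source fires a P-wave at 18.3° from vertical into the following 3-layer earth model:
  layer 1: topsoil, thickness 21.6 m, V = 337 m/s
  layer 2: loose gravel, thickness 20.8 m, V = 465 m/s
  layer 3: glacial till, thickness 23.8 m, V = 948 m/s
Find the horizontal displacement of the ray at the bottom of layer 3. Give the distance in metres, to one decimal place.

62.0 m

Apply Snell's law at each interface; in layer i the horizontal offset is hᵢ·tan θᵢ.
Layer 1: θ = 18.30°; offset = 21.6·tan 18.30° = 7.144 m.
Layer 2: sin θ = 465·sin 18.3°/337 = 0.4333, θ = 25.67°; offset = 20.8·tan 25.67° = 9.999 m.
Layer 3: sin θ = 948·sin 18.3°/337 = 0.8833, θ = 62.04°; offset = 23.8·tan 62.04° = 44.838 m.
Σ offsets = 61.980 m.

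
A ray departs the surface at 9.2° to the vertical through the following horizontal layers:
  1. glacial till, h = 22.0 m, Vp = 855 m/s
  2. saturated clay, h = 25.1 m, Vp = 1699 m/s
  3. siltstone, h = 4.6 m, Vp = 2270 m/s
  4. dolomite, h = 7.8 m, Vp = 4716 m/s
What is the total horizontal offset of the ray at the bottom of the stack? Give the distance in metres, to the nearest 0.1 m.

p = sin θ₁/V₁ = sin 9.2°/855 = 1.8700e-04 s/m is conserved through the stack.
Layer 1: θ = 9.20°; offset = 22.0·tan 9.20° = 3.563 m.
Layer 2: sin θ = p·1699 = 0.3177 → θ = 18.52°; offset = 25.1·tan 18.52° = 8.410 m.
Layer 3: sin θ = p·2270 = 0.4245 → θ = 25.12°; offset = 4.6·tan 25.12° = 2.157 m.
Layer 4: sin θ = p·4716 = 0.8819 → θ = 61.87°; offset = 7.8·tan 61.87° = 14.589 m.
Σ offsets = 28.719 m.

28.7 m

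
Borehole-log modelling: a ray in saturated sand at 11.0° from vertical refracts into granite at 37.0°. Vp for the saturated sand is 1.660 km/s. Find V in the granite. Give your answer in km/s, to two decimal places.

5.24 km/s

sin 11.0° = 0.1908; sin 37.0° = 0.6018.
V₂ = V₁·(sin θ₂/sin θ₁) = 1.660·(0.6018/0.1908) = 5.24 km/s.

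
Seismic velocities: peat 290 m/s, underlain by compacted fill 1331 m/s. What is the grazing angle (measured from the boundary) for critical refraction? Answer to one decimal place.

77.4°

At critical incidence the refracted ray runs along the interface (θ₂ = 90°), so sin θ_c = V₁/V₂.
θ_c = arcsin(290/1331) = arcsin 0.2179 = 12.58°.
Measured from the interface: 90° − 12.58° = 77.42°.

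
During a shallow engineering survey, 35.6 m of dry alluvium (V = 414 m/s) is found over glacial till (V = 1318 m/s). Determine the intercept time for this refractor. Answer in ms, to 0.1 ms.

163.3 ms

tᵢ = 2h·√(V₂²−V₁²)/(V₁V₂).
√(V₂²−V₁²) = √(1318²−414²) = 1251.3 m/s.
tᵢ = 2·35.6·1251.3/(414·1318) = 0.16328 s.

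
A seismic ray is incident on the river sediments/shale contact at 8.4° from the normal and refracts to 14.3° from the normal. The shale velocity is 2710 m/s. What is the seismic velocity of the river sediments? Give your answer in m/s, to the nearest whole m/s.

sin 8.4° = 0.1461; sin 14.3° = 0.2470.
V₁ = V₂·(sin θ₁/sin θ₂) = 2710·(0.1461/0.2470) = 1602.78 m/s.

1603 m/s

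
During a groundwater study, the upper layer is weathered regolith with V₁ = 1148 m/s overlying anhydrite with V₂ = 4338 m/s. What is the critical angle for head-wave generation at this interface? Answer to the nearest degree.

At critical incidence the refracted ray runs along the interface (θ₂ = 90°), so sin θ_c = V₁/V₂.
θ_c = arcsin(1148/4338) = arcsin 0.2646 = 15.35°.

15°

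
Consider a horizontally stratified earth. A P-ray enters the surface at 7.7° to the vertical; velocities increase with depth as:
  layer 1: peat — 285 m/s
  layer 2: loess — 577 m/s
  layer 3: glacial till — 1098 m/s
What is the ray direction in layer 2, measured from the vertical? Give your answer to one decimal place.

15.7°

Snell's law across each interface conserves sin θ / V, so sin θ_2 = V_2·sin θ₁/V₁.
sin θ_2 = 577 × sin 7.7° / 285 = 0.2713.
θ_2 = 15.74° from the vertical.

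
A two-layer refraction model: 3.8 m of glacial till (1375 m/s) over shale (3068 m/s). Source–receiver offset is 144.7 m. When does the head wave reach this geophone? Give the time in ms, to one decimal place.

θ_c = arcsin(V₁/V₂) = arcsin(1375/3068) = 26.63°, cos θ_c = 0.8939.
Intercept time tᵢ = 2h cos θ_c / V₁ = 2·3.8·0.8939/1375 = 0.00494 s.
t = x/V₂ + tᵢ = 144.7/3068 + 0.00494 = 0.05211 s.

52.1 ms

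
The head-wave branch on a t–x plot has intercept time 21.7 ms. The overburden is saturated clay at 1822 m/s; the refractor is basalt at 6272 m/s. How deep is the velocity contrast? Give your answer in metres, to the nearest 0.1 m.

20.7 m

h = tᵢ·V₁·V₂ / (2·√(V₂²−V₁²)).
√(V₂²−V₁²) = √(6272² − 1822²) = 6001.5 m/s.
h = 0.0217 s × 1822 × 6272 / (2 × 6001.5) = 20.66 m.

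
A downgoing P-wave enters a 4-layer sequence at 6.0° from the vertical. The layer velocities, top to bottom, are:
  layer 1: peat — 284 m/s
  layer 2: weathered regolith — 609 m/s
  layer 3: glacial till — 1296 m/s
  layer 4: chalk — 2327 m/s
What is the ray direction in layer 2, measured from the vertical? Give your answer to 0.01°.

12.95°

Snell's law across each interface conserves sin θ / V, so sin θ_2 = V_2·sin θ₁/V₁.
sin θ_2 = 609 × sin 6.0° / 284 = 0.2241.
θ_2 = arcsin 0.2241 = 12.95°.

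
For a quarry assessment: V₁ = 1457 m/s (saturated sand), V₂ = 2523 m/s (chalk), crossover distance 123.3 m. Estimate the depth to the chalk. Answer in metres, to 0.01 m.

x_cross = 2h·√((V₂+V₁)/(V₂−V₁)) → h = x_cross / (2·√((V₂+V₁)/(V₂−V₁))).
√((V₂+V₁)/(V₂−V₁)) = √((2523+1457)/(2523−1457)) = 1.9322.
h = 123.3 / (2·1.9322) = 31.91 m.

31.91 m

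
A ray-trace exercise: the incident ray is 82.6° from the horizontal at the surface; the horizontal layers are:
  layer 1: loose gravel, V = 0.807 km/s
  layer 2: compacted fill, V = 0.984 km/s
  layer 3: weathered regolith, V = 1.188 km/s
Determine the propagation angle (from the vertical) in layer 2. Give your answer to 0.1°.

From the normal: θ₁ = 90° − 82.6° = 7.4°.
Ray parameter p = sin 7.4° / 0.807 = 1.5960e-01 s/km.
sin θ_2 = p·V_2 = 1.5960e-01 × 0.984 = 0.1570.
θ_2 = arcsin 0.1570 = 9.04°.

9.0°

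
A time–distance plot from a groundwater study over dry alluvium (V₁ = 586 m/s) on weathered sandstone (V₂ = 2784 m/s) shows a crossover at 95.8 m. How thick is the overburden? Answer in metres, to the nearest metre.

39 m

x_cross = 2h·√((V₂+V₁)/(V₂−V₁)) → h = x_cross / (2·√((V₂+V₁)/(V₂−V₁))).
√((V₂+V₁)/(V₂−V₁)) = √((2784+586)/(2784−586)) = 1.2382.
h = 95.8 / (2·1.2382) = 38.68 m.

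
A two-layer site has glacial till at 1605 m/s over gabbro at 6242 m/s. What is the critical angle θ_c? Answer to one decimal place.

14.9°

At critical incidence the refracted ray runs along the interface (θ₂ = 90°), so sin θ_c = V₁/V₂.
θ_c = arcsin(1605/6242) = arcsin 0.2571 = 14.90°.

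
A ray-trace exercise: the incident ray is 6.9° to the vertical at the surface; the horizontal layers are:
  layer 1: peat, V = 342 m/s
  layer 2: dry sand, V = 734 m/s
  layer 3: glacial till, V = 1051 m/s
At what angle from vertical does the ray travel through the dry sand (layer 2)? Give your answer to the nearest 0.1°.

Ray parameter p = sin 6.9° / 342 = 3.5128e-04 s/m.
sin θ_2 = p·V_2 = 3.5128e-04 × 734 = 0.2578.
θ_2 = 14.94° from the vertical.

14.9°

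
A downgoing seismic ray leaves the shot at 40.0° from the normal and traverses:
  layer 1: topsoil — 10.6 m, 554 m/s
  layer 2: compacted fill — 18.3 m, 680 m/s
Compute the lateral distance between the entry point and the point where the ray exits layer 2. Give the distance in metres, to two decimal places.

32.39 m

Ray parameter p = sin 40.0° / 554 m/s = 1.1603e-03 s/m.
Layer 1: θ = 40.00°; offset = 10.6·tan 40.00° = 8.8945 m.
Layer 2: sin θ = p·680 = 0.7890 → θ = 52.09°; offset = 18.3·tan 52.09° = 23.4993 m.
Summing the layer offsets gives 32.3937 m.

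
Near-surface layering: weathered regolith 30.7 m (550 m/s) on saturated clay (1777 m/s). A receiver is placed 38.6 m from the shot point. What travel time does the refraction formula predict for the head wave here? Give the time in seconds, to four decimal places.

0.1279 s

t = x/V₂ + 2h·√(V₂²−V₁²)/(V₁V₂).
√(V₂²−V₁²) = √(1777²−550²) = 1689.7 m/s; delay term = 2·30.7·1689.7/(550·1777) = 0.10615 s.
t = 38.6/1777 + 0.10615 = 0.12788 s.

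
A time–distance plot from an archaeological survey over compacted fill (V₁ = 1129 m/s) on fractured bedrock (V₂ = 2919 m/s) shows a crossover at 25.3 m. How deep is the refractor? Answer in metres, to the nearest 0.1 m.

x_cross = 2h·√((V₂+V₁)/(V₂−V₁)) → h = x_cross / (2·√((V₂+V₁)/(V₂−V₁))).
√((V₂+V₁)/(V₂−V₁)) = √((2919+1129)/(2919−1129)) = 1.5038.
h = 25.3 / (2·1.5038) = 8.41 m.

8.4 m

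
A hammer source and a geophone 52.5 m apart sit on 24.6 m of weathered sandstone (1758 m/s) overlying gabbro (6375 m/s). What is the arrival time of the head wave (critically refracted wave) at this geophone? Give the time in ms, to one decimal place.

t = x/V₂ + 2h·√(V₂²−V₁²)/(V₁V₂).
√(V₂²−V₁²) = √(6375²−1758²) = 6127.8 m/s; delay term = 2·24.6·6127.8/(1758·6375) = 0.02690 s.
t = 52.5/6375 + 0.02690 = 0.03514 s.

35.1 ms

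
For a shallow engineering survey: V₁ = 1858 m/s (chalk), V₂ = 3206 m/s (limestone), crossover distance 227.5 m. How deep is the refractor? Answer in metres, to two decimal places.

h = (x_cross/2)·√((V₂−V₁)/(V₂+V₁)).
(V₂−V₁)/(V₂+V₁) = (3206−1858)/(3206+1858) = 0.2662; √ = 0.5159.
h = (227.5/2)·0.5159 = 58.69 m.

58.69 m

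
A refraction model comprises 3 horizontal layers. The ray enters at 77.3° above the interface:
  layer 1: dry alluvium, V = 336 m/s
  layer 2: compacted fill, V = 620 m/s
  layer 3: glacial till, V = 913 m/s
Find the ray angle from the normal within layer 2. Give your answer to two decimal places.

23.93°

From the normal: θ₁ = 90° − 77.3° = 12.7°.
Snell's law across each interface conserves sin θ / V, so sin θ_2 = V_2·sin θ₁/V₁.
sin θ_2 = 620 × sin 12.7° / 336 = 0.4057.
θ_2 = arcsin 0.4057 = 23.93°.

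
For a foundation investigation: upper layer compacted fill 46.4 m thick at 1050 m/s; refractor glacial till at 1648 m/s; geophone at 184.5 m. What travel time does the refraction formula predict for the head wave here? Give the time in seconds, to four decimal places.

t = x/V₂ + 2h·√(V₂²−V₁²)/(V₁V₂).
√(V₂²−V₁²) = √(1648²−1050²) = 1270.2 m/s; delay term = 2·46.4·1270.2/(1050·1648) = 0.06812 s.
t = 184.5/1648 + 0.06812 = 0.18007 s.

0.1801 s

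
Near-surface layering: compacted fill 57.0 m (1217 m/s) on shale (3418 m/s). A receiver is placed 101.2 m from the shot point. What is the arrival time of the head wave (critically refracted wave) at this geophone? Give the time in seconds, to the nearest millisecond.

0.117 s

θ_c = arcsin(V₁/V₂) = arcsin(1217/3418) = 20.86°, cos θ_c = 0.9345.
Intercept time tᵢ = 2h cos θ_c / V₁ = 2·57.0·0.9345/1217 = 0.08753 s.
t = x/V₂ + tᵢ = 101.2/3418 + 0.08753 = 0.11714 s.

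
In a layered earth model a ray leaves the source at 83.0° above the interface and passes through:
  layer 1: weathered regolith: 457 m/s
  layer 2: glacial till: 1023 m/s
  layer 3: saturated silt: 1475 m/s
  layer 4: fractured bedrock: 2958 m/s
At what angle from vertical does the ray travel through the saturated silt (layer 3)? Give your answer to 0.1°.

23.2°

From the normal: θ₁ = 90° − 83.0° = 7.0°.
Ray parameter p = sin 7.0° / 457 = 2.6667e-04 s/m.
sin θ_3 = p·V_3 = 2.6667e-04 × 1475 = 0.3933.
θ_3 = 23.16° from the vertical.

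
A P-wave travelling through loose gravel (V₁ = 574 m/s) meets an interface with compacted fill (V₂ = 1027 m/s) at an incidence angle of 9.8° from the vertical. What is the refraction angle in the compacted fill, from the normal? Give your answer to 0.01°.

sin θ₁/V₁ = sin θ₂/V₂ ⇒ sin θ₂ = 1027·sin 9.8°/574 = 1027·0.1702/574 = 0.3045.
θ₂ = arcsin 0.3045 = 17.73° from the normal.

17.73°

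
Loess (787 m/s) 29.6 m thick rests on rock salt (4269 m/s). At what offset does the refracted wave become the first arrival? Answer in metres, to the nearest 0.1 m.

71.3 m

θ_c = arcsin(787/4269) = 10.62°, so cos θ_c = 0.9829 and tᵢ = 2h cos θ_c/V₁ = 0.0739 s.
At crossover x/V₁ = x/V₂ + tᵢ ⇒ x = tᵢ/(1/V₁ − 1/V₂) = 0.07393/(1.2706e-03 − 2.3425e-04) = 71.34 m.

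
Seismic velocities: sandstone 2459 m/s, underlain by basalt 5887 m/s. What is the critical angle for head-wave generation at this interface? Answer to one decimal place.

Critical incidence: sin θ_c = V₁/V₂ = 2459/5887 = 0.4177.
θ_c = arcsin 0.4177 = 24.69°.

24.7°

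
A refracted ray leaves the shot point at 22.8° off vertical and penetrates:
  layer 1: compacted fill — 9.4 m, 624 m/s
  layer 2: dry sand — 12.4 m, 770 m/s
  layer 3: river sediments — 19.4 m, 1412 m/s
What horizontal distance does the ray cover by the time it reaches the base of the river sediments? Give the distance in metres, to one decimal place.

Apply Snell's law at each interface; in layer i the horizontal offset is hᵢ·tan θᵢ.
Layer 1: θ = 22.80°; offset = 9.4·tan 22.80° = 3.951 m.
Layer 2: sin θ = 770·sin 22.8°/624 = 0.4782, θ = 28.57°; offset = 12.4·tan 28.57° = 6.751 m.
Layer 3: sin θ = 1412·sin 22.8°/624 = 0.8769, θ = 61.27°; offset = 19.4·tan 61.27° = 35.388 m.
Total horizontal offset = 46.091 m.

46.1 m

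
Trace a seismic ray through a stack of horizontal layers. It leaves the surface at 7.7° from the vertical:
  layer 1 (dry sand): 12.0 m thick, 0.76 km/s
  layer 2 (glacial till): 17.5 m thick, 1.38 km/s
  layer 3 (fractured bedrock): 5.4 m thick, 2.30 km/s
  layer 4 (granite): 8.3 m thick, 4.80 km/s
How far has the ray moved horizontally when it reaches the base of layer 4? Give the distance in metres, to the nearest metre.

22 m

Ray parameter p = sin 7.7° / 0.76 km/s = 1.7630e-01 s/km.
Layer 1: θ = 7.70°; offset = 12.0·tan 7.70° = 1.622 m.
Layer 2: sin θ = p·1.38 = 0.2433 → θ = 14.08°; offset = 17.5·tan 14.08° = 4.389 m.
Layer 3: sin θ = p·2.30 = 0.4055 → θ = 23.92°; offset = 5.4·tan 23.92° = 2.395 m.
Layer 4: sin θ = p·4.80 = 0.8462 → θ = 57.80°; offset = 8.3·tan 57.80° = 13.182 m.
Summing the layer offsets gives 21.589 m.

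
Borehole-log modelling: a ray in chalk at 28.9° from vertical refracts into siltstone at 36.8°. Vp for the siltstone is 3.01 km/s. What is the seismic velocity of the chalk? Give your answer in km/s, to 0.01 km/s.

2.43 km/s

sin 28.9° = 0.4833; sin 36.8° = 0.5990.
V₁ = V₂·(sin θ₁/sin θ₂) = 3.01·(0.4833/0.5990) = 2.43 km/s.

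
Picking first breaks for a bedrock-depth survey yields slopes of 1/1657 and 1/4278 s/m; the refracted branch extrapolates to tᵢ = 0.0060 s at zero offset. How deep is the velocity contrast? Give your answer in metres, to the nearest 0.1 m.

5.4 m

θ_c = arcsin(1657/4278) = 22.79°; cos θ_c = 0.9219.
tᵢ = 2h cos θ_c/V₁ ⇒ h = tᵢ·V₁/(2 cos θ_c) = 0.006·1657/(2·0.9219) = 5.39 m.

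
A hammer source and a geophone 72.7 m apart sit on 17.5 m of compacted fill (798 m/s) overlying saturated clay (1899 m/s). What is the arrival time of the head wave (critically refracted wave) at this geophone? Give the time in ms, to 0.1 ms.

78.1 ms

θ_c = arcsin(V₁/V₂) = arcsin(798/1899) = 24.85°, cos θ_c = 0.9074.
Intercept time tᵢ = 2h cos θ_c / V₁ = 2·17.5·0.9074/798 = 0.03980 s.
t = x/V₂ + tᵢ = 72.7/1899 + 0.03980 = 0.07808 s.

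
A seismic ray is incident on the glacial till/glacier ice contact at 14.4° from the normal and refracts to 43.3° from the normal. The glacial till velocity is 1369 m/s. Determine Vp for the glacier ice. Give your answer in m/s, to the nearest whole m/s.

sin 14.4° = 0.2487; sin 43.3° = 0.6858.
V₂ = V₁·(sin θ₂/sin θ₁) = 1369·(0.6858/0.2487) = 3775.33 m/s.

3775 m/s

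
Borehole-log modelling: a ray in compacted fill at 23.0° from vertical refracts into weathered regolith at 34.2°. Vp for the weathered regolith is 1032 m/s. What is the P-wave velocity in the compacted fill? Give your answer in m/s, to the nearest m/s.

sin 23.0° = 0.3907; sin 34.2° = 0.5621.
V₁ = V₂·(sin θ₁/sin θ₂) = 1032·(0.3907/0.5621) = 717.39 m/s.

717 m/s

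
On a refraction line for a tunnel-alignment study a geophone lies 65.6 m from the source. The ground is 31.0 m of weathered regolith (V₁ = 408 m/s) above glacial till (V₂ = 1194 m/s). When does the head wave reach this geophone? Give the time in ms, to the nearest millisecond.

198 ms

t = x/V₂ + 2h·√(V₂²−V₁²)/(V₁V₂).
√(V₂²−V₁²) = √(1194²−408²) = 1122.1 m/s; delay term = 2·31.0·1122.1/(408·1194) = 0.14281 s.
t = 65.6/1194 + 0.14281 = 0.19776 s.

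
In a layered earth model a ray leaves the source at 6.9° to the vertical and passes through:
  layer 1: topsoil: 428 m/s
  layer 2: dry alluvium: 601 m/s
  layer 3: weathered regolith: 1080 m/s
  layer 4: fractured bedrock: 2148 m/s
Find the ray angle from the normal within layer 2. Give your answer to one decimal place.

Ray parameter p = sin 6.9° / 428 = 2.8069e-04 s/m.
sin θ_2 = p·V_2 = 2.8069e-04 × 601 = 0.1687.
θ_2 = arcsin 0.1687 = 9.71°.

9.7°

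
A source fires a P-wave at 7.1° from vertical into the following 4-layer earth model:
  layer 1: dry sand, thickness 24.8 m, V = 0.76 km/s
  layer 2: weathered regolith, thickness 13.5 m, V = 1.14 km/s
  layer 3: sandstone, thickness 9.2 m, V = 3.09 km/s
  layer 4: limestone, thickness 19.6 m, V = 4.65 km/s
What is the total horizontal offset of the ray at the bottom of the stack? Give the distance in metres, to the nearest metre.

Apply Snell's law at each interface; in layer i the horizontal offset is hᵢ·tan θᵢ.
Layer 1: θ = 7.10°; offset = 24.8·tan 7.10° = 3.089 m.
Layer 2: sin θ = 1.14·sin 7.1°/0.76 = 0.1854, θ = 10.68°; offset = 13.5·tan 10.68° = 2.547 m.
Layer 3: sin θ = 3.09·sin 7.1°/0.76 = 0.5025, θ = 30.17°; offset = 9.2·tan 30.17° = 5.348 m.
Layer 4: sin θ = 4.65·sin 7.1°/0.76 = 0.7562, θ = 49.13°; offset = 19.6·tan 49.13° = 22.654 m.
Σ offsets = 33.638 m.

34 m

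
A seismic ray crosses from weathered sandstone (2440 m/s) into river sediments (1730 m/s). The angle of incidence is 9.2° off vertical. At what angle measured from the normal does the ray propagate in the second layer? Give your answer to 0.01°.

6.51°

Snell's law: sin θ₂ = (V₂/V₁)·sin θ₁ = (1730/2440)·sin 9.2° = 0.1134.
θ₂ = arcsin 0.1134 = 6.51° from the normal.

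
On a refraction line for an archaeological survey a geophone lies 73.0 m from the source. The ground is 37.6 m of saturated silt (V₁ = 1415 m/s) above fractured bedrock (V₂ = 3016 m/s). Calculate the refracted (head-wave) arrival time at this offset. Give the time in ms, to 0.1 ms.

t = x/V₂ + 2h·√(V₂²−V₁²)/(V₁V₂).
√(V₂²−V₁²) = √(3016²−1415²) = 2663.5 m/s; delay term = 2·37.6·2663.5/(1415·3016) = 0.04693 s.
t = 73.0/3016 + 0.04693 = 0.07114 s.

71.1 ms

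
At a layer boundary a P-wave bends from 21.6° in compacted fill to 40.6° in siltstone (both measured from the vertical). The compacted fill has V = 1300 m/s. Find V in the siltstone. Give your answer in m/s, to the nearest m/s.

2298 m/s

Snell's law: sin 21.6°/V₁ = sin 40.6°/V₂.
V₂ = V₁·sin 40.6°/sin 21.6° = 1300 × 1.7678 = 2298.15 m/s.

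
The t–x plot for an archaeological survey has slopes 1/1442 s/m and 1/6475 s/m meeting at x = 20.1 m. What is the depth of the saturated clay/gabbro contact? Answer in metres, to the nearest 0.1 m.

h = (x_cross/2)·√((V₂−V₁)/(V₂+V₁)).
(V₂−V₁)/(V₂+V₁) = (6475−1442)/(6475+1442) = 0.6357; √ = 0.7973.
h = (20.1/2)·0.7973 = 8.01 m.

8.0 m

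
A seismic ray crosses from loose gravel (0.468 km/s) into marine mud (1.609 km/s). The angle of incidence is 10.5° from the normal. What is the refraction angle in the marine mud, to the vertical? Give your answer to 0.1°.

38.8°

Snell's law: sin θ₂ = (V₂/V₁)·sin θ₁ = (1.609/0.468)·sin 10.5° = 0.6265.
θ₂ = sin⁻¹(0.6265) = 38.79° (from vertical).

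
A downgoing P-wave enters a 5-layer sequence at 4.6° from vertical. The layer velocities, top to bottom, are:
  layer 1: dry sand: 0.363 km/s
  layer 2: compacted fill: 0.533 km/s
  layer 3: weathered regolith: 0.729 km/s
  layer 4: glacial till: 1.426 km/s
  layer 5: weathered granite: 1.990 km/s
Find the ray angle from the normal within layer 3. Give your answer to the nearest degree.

9°

Snell's law across each interface conserves sin θ / V, so sin θ_3 = V_3·sin θ₁/V₁.
sin θ_3 = 0.729 × sin 4.6° / 0.363 = 0.1611.
θ_3 = 9.27° from the vertical.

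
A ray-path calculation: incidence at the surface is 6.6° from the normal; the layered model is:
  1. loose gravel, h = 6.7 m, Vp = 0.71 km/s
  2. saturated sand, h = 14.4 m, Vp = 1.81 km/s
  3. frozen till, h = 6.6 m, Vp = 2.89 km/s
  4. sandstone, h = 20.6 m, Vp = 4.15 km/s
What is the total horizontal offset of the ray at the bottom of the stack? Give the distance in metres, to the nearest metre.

Ray parameter p = sin 6.6° / 0.71 km/s = 1.6188e-01 s/km.
Layer 1: θ = 6.60°; offset = 6.7·tan 6.60° = 0.775 m.
Layer 2: sin θ = p·1.81 = 0.2930 → θ = 17.04°; offset = 14.4·tan 17.04° = 4.413 m.
Layer 3: sin θ = p·2.89 = 0.4678 → θ = 27.89°; offset = 6.6·tan 27.89° = 3.494 m.
Layer 4: sin θ = p·4.15 = 0.6718 → θ = 42.21°; offset = 20.6·tan 42.21° = 18.684 m.
Total horizontal offset = 27.366 m.

27 m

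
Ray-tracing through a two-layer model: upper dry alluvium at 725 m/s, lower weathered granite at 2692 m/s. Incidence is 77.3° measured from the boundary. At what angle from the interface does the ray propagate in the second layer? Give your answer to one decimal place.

35.3°

Angle from the normal: 90° − 77.3° = 12.7°.
sin θ₁/V₁ = sin θ₂/V₂ ⇒ sin θ₂ = 2692·sin 12.7°/725 = 2692·0.2198/725 = 0.8163.
θ₂ = sin⁻¹(0.8163) = 54.72° (from vertical).
From the interface: 90° − 54.72° = 35.28°.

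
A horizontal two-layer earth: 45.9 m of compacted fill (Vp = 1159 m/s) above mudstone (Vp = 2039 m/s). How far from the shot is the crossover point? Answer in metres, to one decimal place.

175.0 m

θ_c = arcsin(1159/2039) = 34.64°, so cos θ_c = 0.8227 and tᵢ = 2h cos θ_c/V₁ = 0.0652 s.
At crossover x/V₁ = x/V₂ + tᵢ ⇒ x = tᵢ/(1/V₁ − 1/V₂) = 0.06517/(8.6281e-04 − 4.9044e-04) = 175.00 m.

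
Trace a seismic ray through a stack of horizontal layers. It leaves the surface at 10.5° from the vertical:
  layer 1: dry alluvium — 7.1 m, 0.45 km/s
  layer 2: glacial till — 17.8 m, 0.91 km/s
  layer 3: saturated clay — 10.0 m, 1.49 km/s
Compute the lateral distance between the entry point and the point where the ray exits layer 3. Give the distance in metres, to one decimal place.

Apply Snell's law at each interface; in layer i the horizontal offset is hᵢ·tan θᵢ.
Layer 1: θ = 10.50°; offset = 7.1·tan 10.50° = 1.316 m.
Layer 2: sin θ = 0.91·sin 10.5°/0.45 = 0.3685, θ = 21.62°; offset = 17.8·tan 21.62° = 7.056 m.
Layer 3: sin θ = 1.49·sin 10.5°/0.45 = 0.6034, θ = 37.11°; offset = 10.0·tan 37.11° = 7.567 m.
Total horizontal offset = 15.939 m.

15.9 m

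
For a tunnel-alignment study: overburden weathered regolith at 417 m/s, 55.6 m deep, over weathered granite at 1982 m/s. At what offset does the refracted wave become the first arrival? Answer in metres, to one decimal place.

x_cross = 2h·√((V₂+V₁)/(V₂−V₁)).
(V₂+V₁)/(V₂−V₁) = (1982+417)/(1982−417) = 1.5329; √ = 1.2381.
x_cross = 2·55.6·1.2381 = 137.68 m.

137.7 m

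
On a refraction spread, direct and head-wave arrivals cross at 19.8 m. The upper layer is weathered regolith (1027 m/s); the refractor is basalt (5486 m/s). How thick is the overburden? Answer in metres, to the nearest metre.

8 m

x_cross = 2h·√((V₂+V₁)/(V₂−V₁)) → h = x_cross / (2·√((V₂+V₁)/(V₂−V₁))).
√((V₂+V₁)/(V₂−V₁)) = √((5486+1027)/(5486−1027)) = 1.2086.
h = 19.8 / (2·1.2086) = 8.19 m.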